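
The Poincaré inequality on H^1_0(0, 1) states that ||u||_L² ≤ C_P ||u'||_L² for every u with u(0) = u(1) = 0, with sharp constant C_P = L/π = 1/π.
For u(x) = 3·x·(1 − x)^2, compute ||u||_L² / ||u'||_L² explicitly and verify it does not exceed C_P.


||u||_L² / ||u'||_L² = sqrt(14)/14 < C_P = 1/π.

u(x) = 3·x·(1 − x)^2, so u'(x) = 3*(x - 1)*(3*x - 1).
u(x) = 3·x·(1 − x)^2 vanishes at x = 0 and x = 1, so u ∈ H^1_0(0, 1). Differentiate via the product rule and integrate the resulting polynomials term by term.
  ∫_0^1 u² dx = ∫_0^1 (9*x^6 - 36*x^5 + 54*x^4 - 36*x^3 + 9*x^2) dx. Term by term:
    ∫_0^1 9*x^6 dx = 9/7;  ∫_0^1 -36*x^5 dx = -6;  ∫_0^1 54*x^4 dx = 54/5;
    ∫_0^1 -36*x^3 dx = -9;  ∫_0^1 9*x^2 dx = 3.
  Sum: 9/7 − 6 + 54/5 − 9 + 3 = 3/35.
  ∫_0^1 (u')² dx = ∫_0^1 (81*x^4 - 216*x^3 + 198*x^2 - 72*x + 9) dx. Term by term:
    ∫_0^1 81*x^4 dx = 81/5;  ∫_0^1 -216*x^3 dx = -54;  ∫_0^1 198*x^2 dx = 66;
    ∫_0^1 -72*x dx = -36;  ∫_0^1 9 dx = 9.
  Sum: 81/5 − 54 + 66 − 36 + 9 = 6/5.
∫_0^1 u² dx = 3/35, so ||u||_L² = sqrt(105)/35.
∫_0^1 (u')² dx = 6/5, so ||u'||_L² = sqrt(30)/5.
Ratio ||u||_L² / ||u'||_L² = sqrt(14)/14.
Sharp Poincaré constant on H^1_0(0, 1) is C_P = L/π = 1/π, achieved by sin(π·x).
A polynomial bump cannot attain the sharp Poincaré constant (only the first sine eigenfunction does), so the ratio is strictly less than C_P, consistent with ||u||_L² ≤ C_P ||u'||_L².


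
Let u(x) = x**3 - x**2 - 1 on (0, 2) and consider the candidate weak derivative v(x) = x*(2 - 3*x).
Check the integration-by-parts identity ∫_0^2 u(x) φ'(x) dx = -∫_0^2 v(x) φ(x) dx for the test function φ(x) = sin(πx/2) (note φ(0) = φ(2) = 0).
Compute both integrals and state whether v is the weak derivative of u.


LHS = -16/π + 96/π^3, RHS = -96/π^3 + 16/π. No, v is not the weak derivative of u.

u(x) = x**3 - x**2 - 1, classical derivative u'(x) = 3*x**2 - 2*x.
φ(x) = sin(πx/2), so φ'(x) = π*cos(π*x/2)/2.
Note φ(0) = φ(2) = 0, so the boundary term u·φ vanishes.
LHS = ∫_0^2 u(x) φ'(x) dx = ∫_0^2 (π*x^3*cos(π*x/2)/2 - π*x^2*cos(π*x/2)/2 - π*cos(π*x/2)/2) dx. Term by term:
  ∫_0^2 -π*cos(π*x/2)/2 dx = 0;  ∫_0^2 π*x^3*cos(π*x/2)/2 dx = -24/π + 96/π^3;  ∫_0^2 -π*x^2*cos(π*x/2)/2 dx = 8/π.
Sum: 0 + -24/π + 96/π^3 + 8/π = -16/π + 96/π^3.
So LHS = -16/π + 96/π^3.
∫_0^2 v(x) φ(x) dx = ∫_0^2 (-3*x^2*sin(π*x/2) + 2*x*sin(π*x/2)) dx. Term by term:
  ∫_0^2 -3*x^2*sin(π*x/2) dx = -24/π + 96/π^3;  ∫_0^2 2*x*sin(π*x/2) dx = 8/π.
Sum: -24/π + 96/π^3 + 8/π = -16/π + 96/π^3.
So RHS = -∫_0^2 v(x) φ(x) dx = -96/π^3 + 16/π.
LHS − RHS = -32/π + 192/π^3 ≠ 0, so the identity fails.
(For a valid weak derivative the identity must hold for EVERY test function, in particular this one. The failure shows v is NOT the weak derivative of u.)
Correct weak derivative would be u'(x) = 3*x**2 - 2*x.


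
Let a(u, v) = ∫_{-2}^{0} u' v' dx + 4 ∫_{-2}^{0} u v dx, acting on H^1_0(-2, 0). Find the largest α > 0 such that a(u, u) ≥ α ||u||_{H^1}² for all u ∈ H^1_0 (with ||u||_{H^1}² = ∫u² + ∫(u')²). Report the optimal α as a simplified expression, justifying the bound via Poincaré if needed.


α = 1

Coercivity of a(·,·) on H^1_0(-2, 0) means a(u, u) ≥ α ||u||_{H^1}² for every u ∈ H^1_0.
The interval has length L = 2, and Poincaré/coercivity depend only on L. Here a(u, u) = ∫(u')² + (4)·∫u².
Here c = 4 ≥ 1, so a(u,u) = ∫(u')² + c∫u² ≥ ∫(u')² + ∫u² = ||u||_{H^1}², i.e. α = 1 works. No larger α is possible: a(u,u) ≥ α||u||_{H^1}² means (1−α)∫(u')² ≥ (α−c)∫u², and for the modes u_n = sin(nπ(x−x₀)/L) (x₀ the left endpoint) one has ∫u_n²/∫(u_n')² = (L/(nπ))² → 0, so a(u_n,u_n)/||u_n||_{H^1}² → 1. Hence the optimal constant is α = 1.
Therefore α = 1.


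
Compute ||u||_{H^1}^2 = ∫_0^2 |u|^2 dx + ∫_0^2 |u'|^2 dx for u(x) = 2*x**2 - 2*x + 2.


||u||_{H^1}^2 = 544/15

The H^1 norm (squared) on an interval (0, L) is
  ||u||_{H^1}^2 = ∫_0^L u(x)^2 dx + ∫_0^L u'(x)^2 dx.
Compute u'(x) = 4*x - 2.
Then u(x)^2 = 4*x**4 - 8*x**3 + 12*x**2 - 8*x + 4 and u'(x)^2 = 16*x**2 - 16*x + 4.
Integrate each monomial from 0 to 2 using ∫_0^2 c·x^n dx = c·2^(n+1)/(n+1):
  ∫_0^2 u(x)^2 dx = ∫_0^2 (4*x^4 - 8*x^3 + 12*x^2 - 8*x + 4) dx. Term by term:
    ∫_0^2 4*x^4 dx = 128/5;  ∫_0^2 -8*x^3 dx = -32;  ∫_0^2 12*x^2 dx = 32;
    ∫_0^2 -8*x dx = -16;  ∫_0^2 4 dx = 8.
  Sum: 128/5 − 32 + 32 − 16 + 8 = 88/5.
  ∫_0^2 u'(x)^2 dx = ∫_0^2 (16*x^2 - 16*x + 4) dx. Term by term:
    ∫_0^2 16*x^2 dx = 128/3;  ∫_0^2 -16*x dx = -32;  ∫_0^2 4 dx = 8.
  Sum: 128/3 − 32 + 8 = 56/3.
Adding: ||u||_{H^1}^2 = 88/5 + 56/3 = 544/15.


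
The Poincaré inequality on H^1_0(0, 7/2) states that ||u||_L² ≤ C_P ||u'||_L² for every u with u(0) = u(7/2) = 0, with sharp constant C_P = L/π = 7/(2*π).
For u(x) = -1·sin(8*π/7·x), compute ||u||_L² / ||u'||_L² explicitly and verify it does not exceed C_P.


||u||_L² / ||u'||_L² = 7/(8*π) < C_P = 7/(2*π).

u(x) = -1·sin(8*π/7·x), so u'(x) = -8*π*cos(8*π*x/7)/7.
Writing u(x) = A·sin(kπx/L) with A = -1 and k = 4, use ∫_0^L sin²(kπx/L) dx = L/2 and ∫_0^L cos²(kπx/L) dx = L/2.
u² = 1·sin²(8*π/7·x) and (u')² = 64*π^2/49·cos²(8*π/7·x), and each of sin², cos² integrates to L/2 = 7/4 over (0, 7/2).
∫_0^7/2 u² dx = 7/4, so ||u||_L² = sqrt(7)/2.
∫_0^7/2 (u')² dx = 16*π^2/7, so ||u'||_L² = 4*sqrt(7)*π/7.
Ratio ||u||_L² / ||u'||_L² = 7/(8*π).
Sharp Poincaré constant on H^1_0(0, 7/2) is C_P = L/π = 7/(2*π), achieved by sin(2*π/7·x).
This is the k = 4 harmonic; the ratio L/(kπ) is strictly less than C_P = L/π, consistent with the sharp inequality ||u||_L² ≤ C_P ||u'||_L².


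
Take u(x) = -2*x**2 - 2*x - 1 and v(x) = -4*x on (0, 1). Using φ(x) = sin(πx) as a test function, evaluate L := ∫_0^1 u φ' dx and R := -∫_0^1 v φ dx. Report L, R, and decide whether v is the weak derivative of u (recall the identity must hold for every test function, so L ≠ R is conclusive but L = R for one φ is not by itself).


LHS = 8/π, RHS = 4/π. No, v is not the weak derivative of u.

u(x) = -2*x**2 - 2*x - 1, classical derivative u'(x) = -4*x - 2.
φ(x) = sin(πx), so φ'(x) = π*cos(π*x).
Note φ(0) = φ(1) = 0, so the boundary term u·φ vanishes.
LHS = ∫_0^1 u(x) φ'(x) dx = ∫_0^1 (-2*π*x^2*cos(π*x) - 2*π*x*cos(π*x) - π*cos(π*x)) dx. Term by term:
  ∫_0^1 -π*cos(π*x) dx = 0;  ∫_0^1 -2*π*x*cos(π*x) dx = 4/π;  ∫_0^1 -2*π*x^2*cos(π*x) dx = 4/π.
Sum: 0 + 4/π + 4/π = 8/π.
So LHS = 8/π.
∫_0^1 v(x) φ(x) dx = ∫_0^1 (-4*x*sin(π*x)) dx. Term by term:
  ∫_0^1 -4*x*sin(π*x) dx = -4/π.
So RHS = -∫_0^1 v(x) φ(x) dx = 4/π.
LHS − RHS = 4/π ≠ 0, so the identity fails.
(For a valid weak derivative the identity must hold for EVERY test function, in particular this one. The failure shows v is NOT the weak derivative of u.)
Correct weak derivative would be u'(x) = -4*x - 2.


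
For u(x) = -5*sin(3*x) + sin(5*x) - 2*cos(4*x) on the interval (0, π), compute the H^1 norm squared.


||u||_{H^1(0,π)}^2 = -23120/63 + 172*π

u'(x) = 8*sin(4*x) - 15*cos(3*x) + 5*cos(5*x).
Expand u² and (u')² and integrate term by term on (0, π), using: for integers n ≥ 1, ∫_0^π sin²(nx) dx = ∫_0^π cos²(nx) dx = π/2; for n ≠ n', ∫_0^π sin(nx)sin(n'x) dx = ∫_0^π cos(nx)cos(n'x) dx = 0; and by product-to-sum, ∫_0^π sin(nx)cos(n'x) dx = ½∫_0^π [sin((n+n')x) + sin((n−n')x)] dx, which is 0 when n+n' is even and 2n/(n²−n'²) when n+n' is odd (it need not vanish on (0, π)).
  u² squared terms: (-5)²·∫sin(3x)² dx = 25·π/2 = 25*π/2;  (-2)²·∫cos(4x)² dx = 4·π/2 = 2*π;  (1)²·∫sin(5x)² dx = 1·π/2 = π/2.
  u² cross terms: 2·(-5)·(-2)·∫sin(3x)·cos(4x) dx = 20·(-6/7) = -120/7;  2·(-5)·(1)·∫sin(3x)·sin(5x) dx = -10·(0) = 0;  2·(-2)·(1)·∫cos(4x)·sin(5x) dx = -4·(10/9) = -40/9.
  So ∫_0^π u² dx = 25*π/2 + 2*π + π/2 − 120/7 + 0 − 40/9 = -1360/63 + 15*π.
  (u')² squared terms: (-15)²·∫cos(3x)² dx = 225·π/2 = 225*π/2;  (5)²·∫cos(5x)² dx = 25·π/2 = 25*π/2;  (8)²·∫sin(4x)² dx = 64·π/2 = 32*π.
  (u')² cross terms: 2·(-15)·(5)·∫cos(3x)·cos(5x) dx = -150·(0) = 0;  2·(-15)·(8)·∫cos(3x)·sin(4x) dx = -240·(8/7) = -1920/7;  2·(5)·(8)·∫cos(5x)·sin(4x) dx = 80·(-8/9) = -640/9.
  So ∫_0^π (u')² dx = 225*π/2 + 25*π/2 + 32*π + 0 − 1920/7 − 640/9 = -21760/63 + 157*π.
||u||_{H^1}^2 = (-1360/63 + 15*π) + (-21760/63 + 157*π) = -23120/63 + 172*π.


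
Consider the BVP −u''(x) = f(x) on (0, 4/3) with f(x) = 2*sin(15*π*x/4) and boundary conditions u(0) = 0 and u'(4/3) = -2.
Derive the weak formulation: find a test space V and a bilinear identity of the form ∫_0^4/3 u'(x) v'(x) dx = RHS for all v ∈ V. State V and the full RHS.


V = {v ∈ H^1(0, 4/3) : v(0) = 0} (test functions vanish at x = 0 where u is specified); weak form: ∫_0^4/3 u'v' dx = ∫_0^4/3 (2*sin(15*π*x/4)) v dx − 2·v(4/3) for all v ∈ V.

Multiply both sides by a test function v and integrate from 0 to 4/3:
  ∫_0^4/3 −u''(x) v(x) dx = ∫_0^4/3 f(x) v(x) dx.
Integrate the LHS by parts once:
  ∫_0^4/3 −u'' v dx = −[u'(x) v(x)]_0^4/3 + ∫_0^4/3 u'(x) v'(x) dx.
Thus ∫_0^4/3 u'(x) v'(x) dx = ∫_0^4/3 f(x) v(x) dx + [u'(x) v(x)]_0^4/3.
Choose V so that boundary terms are either known or forced to vanish.
Mixed BC: u(0) = 0 (Dirichlet) and u'(4/3) = -2 (Neumann). Define V = {v ∈ H^1(0, 4/3) : v(0) = 0}. Then [u' v]_0^4/3 = u'(4/3)·v(4/3) − u'(0)·0 = − 2·v(4/3).
Weak formulation: find u (satisfying any essential BC) such that ∫_0^4/3 u'(x) v'(x) dx = ∫_0^4/3 f v dx − 2·v(4/3) for all v ∈ V (Dirichlet at 0 absorbed into V; Neumann datum at x = 4/3 contributes the boundary term).
Substituting f(x) = 2*sin(15*π*x/4), the right-hand side is ∫_0^4/3 (2*sin(15*π*x/4)) v dx − 2·v(4/3).


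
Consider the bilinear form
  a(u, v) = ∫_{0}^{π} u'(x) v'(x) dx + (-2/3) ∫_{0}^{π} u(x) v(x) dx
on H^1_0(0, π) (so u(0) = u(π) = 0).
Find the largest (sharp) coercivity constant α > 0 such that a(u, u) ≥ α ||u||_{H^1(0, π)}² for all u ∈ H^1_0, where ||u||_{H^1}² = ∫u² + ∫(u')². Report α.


α = 1/6

Coercivity of a(·,·) on H^1_0(0, π) means a(u, u) ≥ α ||u||_{H^1}² for every u ∈ H^1_0.
The interval has length L = π, and Poincaré/coercivity depend only on L. Here a(u, u) = ∫(u')² + (-2/3)·∫u².
Here c = -2/3 < 0 with |c| < (π/L)² = 1, so coercivity still holds. The condition a(u,u) ≥ α||u||_{H^1}² reads (1−α)∫(u')² ≥ (α−c)∫u². Any admissible α is ≤ 1 (rapidly oscillating u have ∫u²/∫(u')² → 0), and α = 1 would force 0 ≥ (1−c)∫u², impossible since c < 1; so 1−α > 0. By the sharp Poincaré inequality on H^1_0 of an interval of length L, ∫(u')² ≥ (π/L)²∫u² with equality for the first sine mode sin(π(x−x₀)/L) (x₀ the left endpoint), so the inequality holds for all u iff (1−α)(π/L)² ≥ α − c, i.e. α ≤ ((π/L)² + c)/((π/L)² + 1) = (1 + c(L/π)²)/(1 + (L/π)²). (Direct route, valid since c ≤ 0: Poincaré gives c∫u² ≥ c(L/π)²∫(u')², so a(u,u) ≥ (1 + c(L/π)²)∫(u')², while ||u||_{H^1}² ≤ (1 + (L/π)²)∫(u')²; dividing yields the same α.) With (π/L)² = 1 and c = -2/3, the largest admissible constant is α = ((π/L)² + c)/((π/L)² + 1).
Simplifying, α = 1/6.


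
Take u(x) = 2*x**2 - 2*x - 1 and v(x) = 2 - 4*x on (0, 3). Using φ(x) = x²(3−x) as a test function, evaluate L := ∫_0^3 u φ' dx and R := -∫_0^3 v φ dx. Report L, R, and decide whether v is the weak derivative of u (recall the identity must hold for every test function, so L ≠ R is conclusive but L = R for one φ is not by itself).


LHS = -351/10, RHS = 351/10. No, v is not the weak derivative of u.

u(x) = 2*x**2 - 2*x - 1, classical derivative u'(x) = 4*x - 2.
φ(x) = x²(3−x), so φ'(x) = 3*x*(2 - x).
Note φ(0) = φ(3) = 0, so the boundary term u·φ vanishes.
LHS = ∫_0^3 u(x) φ'(x) dx = ∫_0^3 (-6*x^4 + 18*x^3 - 9*x^2 - 6*x) dx. Term by term:
  ∫_0^3 -6*x^4 dx = -1458/5;  ∫_0^3 18*x^3 dx = 729/2;  ∫_0^3 -9*x^2 dx = -81;
  ∫_0^3 -6*x dx = -27.
Sum: -1458/5 + 729/2 − 81 − 27 = -351/10.
So LHS = -351/10.
∫_0^3 v(x) φ(x) dx = ∫_0^3 (4*x^4 - 14*x^3 + 6*x^2) dx. Term by term:
  ∫_0^3 4*x^4 dx = 972/5;  ∫_0^3 -14*x^3 dx = -567/2;  ∫_0^3 6*x^2 dx = 54.
Sum: 972/5 − 567/2 + 54 = -351/10.
So RHS = -∫_0^3 v(x) φ(x) dx = 351/10.
LHS − RHS = -351/5 ≠ 0, so the identity fails.
(For a valid weak derivative the identity must hold for EVERY test function, in particular this one. The failure shows v is NOT the weak derivative of u.)
Correct weak derivative would be u'(x) = 4*x - 2.


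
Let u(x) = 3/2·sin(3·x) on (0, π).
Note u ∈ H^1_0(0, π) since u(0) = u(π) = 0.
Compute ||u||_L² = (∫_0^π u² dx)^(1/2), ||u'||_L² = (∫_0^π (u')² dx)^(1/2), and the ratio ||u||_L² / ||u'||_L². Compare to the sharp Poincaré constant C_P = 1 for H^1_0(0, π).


||u||_L² / ||u'||_L² = 1/3 < C_P = 1.

u(x) = 3/2·sin(3·x), so u'(x) = 9*cos(3*x)/2.
Writing u(x) = A·sin(kπx/L) with A = 3/2 and k = 3, use ∫_0^L sin²(kπx/L) dx = L/2 and ∫_0^L cos²(kπx/L) dx = L/2.
u² = 9/4·sin²(3·x) and (u')² = 81/4·cos²(3·x), and each of sin², cos² integrates to L/2 = π/2 over (0, π).
∫_0^π u² dx = 9*π/8, so ||u||_L² = 3*sqrt(2)*sqrt(π)/4.
∫_0^π (u')² dx = 81*π/8, so ||u'||_L² = 9*sqrt(2)*sqrt(π)/4.
Ratio ||u||_L² / ||u'||_L² = 1/3.
Sharp Poincaré constant on H^1_0(0, π) is C_P = L/π = 1, achieved by sin(x).
This is the k = 3 harmonic; the ratio L/(kπ) is strictly less than C_P = L/π, consistent with the sharp inequality ||u||_L² ≤ C_P ||u'||_L².


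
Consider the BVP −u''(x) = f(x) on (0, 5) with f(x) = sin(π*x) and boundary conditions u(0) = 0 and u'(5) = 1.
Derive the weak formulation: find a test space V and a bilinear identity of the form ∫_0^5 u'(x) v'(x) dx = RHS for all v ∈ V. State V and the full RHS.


V = {v ∈ H^1(0, 5) : v(0) = 0} (test functions vanish at x = 0 where u is specified); weak form: ∫_0^5 u'v' dx = ∫_0^5 (sin(π*x)) v dx + v(5) for all v ∈ V.

Multiply both sides by a test function v and integrate from 0 to 5:
  ∫_0^5 −u''(x) v(x) dx = ∫_0^5 f(x) v(x) dx.
Integrate the LHS by parts once:
  ∫_0^5 −u'' v dx = −[u'(x) v(x)]_0^5 + ∫_0^5 u'(x) v'(x) dx.
Thus ∫_0^5 u'(x) v'(x) dx = ∫_0^5 f(x) v(x) dx + [u'(x) v(x)]_0^5.
Choose V so that boundary terms are either known or forced to vanish.
Mixed BC: u(0) = 0 (Dirichlet) and u'(5) = 1 (Neumann). Define V = {v ∈ H^1(0, 5) : v(0) = 0}. Then [u' v]_0^5 = u'(5)·v(5) − u'(0)·0 = v(5).
Weak formulation: find u (satisfying any essential BC) such that ∫_0^5 u'(x) v'(x) dx = ∫_0^5 f v dx + v(5) for all v ∈ V (Dirichlet at 0 absorbed into V; Neumann datum at x = 5 contributes the boundary term).
Substituting f(x) = sin(π*x), the right-hand side is ∫_0^5 (sin(π*x)) v dx + v(5).


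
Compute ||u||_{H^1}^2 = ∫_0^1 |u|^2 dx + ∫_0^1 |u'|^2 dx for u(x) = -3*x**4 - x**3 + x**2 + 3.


||u||_{H^1}^2 = 4187/140

The H^1 norm (squared) on an interval (0, L) is
  ||u||_{H^1}^2 = ∫_0^L u(x)^2 dx + ∫_0^L u'(x)^2 dx.
Compute u'(x) = -12*x**3 - 3*x**2 + 2*x.
Then u(x)^2 = 9*x**8 + 6*x**7 - 5*x**6 - 2*x**5 - 17*x**4 - 6*x**3 + 6*x**2 + 9 and u'(x)^2 = 144*x**6 + 72*x**5 - 39*x**4 - 12*x**3 + 4*x**2.
Integrate each monomial from 0 to 1 using ∫_0^1 c·x^n dx = c·1^(n+1)/(n+1):
  ∫_0^1 u(x)^2 dx = ∫_0^1 (9*x^8 + 6*x^7 - 5*x^6 - 2*x^5 - 17*x^4 - 6*x^3 + 6*x^2 + 9) dx. Term by term:
    ∫_0^1 9*x^8 dx = 1;  ∫_0^1 6*x^7 dx = 3/4;  ∫_0^1 -5*x^6 dx = -5/7;
    ∫_0^1 -2*x^5 dx = -1/3;  ∫_0^1 -17*x^4 dx = -17/5;  ∫_0^1 -6*x^3 dx = -3/2;
    ∫_0^1 6*x^2 dx = 2;  ∫_0^1 9 dx = 9.
  Sum: 1 + 3/4 − 5/7 − 1/3 − 17/5 − 3/2 + 2 + 9 = 2857/420.
  ∫_0^1 u'(x)^2 dx = ∫_0^1 (144*x^6 + 72*x^5 - 39*x^4 - 12*x^3 + 4*x^2) dx. Term by term:
    ∫_0^1 144*x^6 dx = 144/7;  ∫_0^1 72*x^5 dx = 12;  ∫_0^1 -39*x^4 dx = -39/5;
    ∫_0^1 -12*x^3 dx = -3;  ∫_0^1 4*x^2 dx = 4/3.
  Sum: 144/7 + 12 − 39/5 − 3 + 4/3 = 2426/105.
Adding: ||u||_{H^1}^2 = 2857/420 + 2426/105 = 4187/140.


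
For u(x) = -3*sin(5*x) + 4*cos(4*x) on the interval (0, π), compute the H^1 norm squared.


||u||_{H^1(0,π)}^2 = -1360/3 + 253*π

u'(x) = -16*sin(4*x) - 15*cos(5*x).
Expand u² and (u')² and integrate term by term on (0, π), using: for integers n ≥ 1, ∫_0^π sin²(nx) dx = ∫_0^π cos²(nx) dx = π/2; for n ≠ n', ∫_0^π sin(nx)sin(n'x) dx = ∫_0^π cos(nx)cos(n'x) dx = 0; and by product-to-sum, ∫_0^π sin(nx)cos(n'x) dx = ½∫_0^π [sin((n+n')x) + sin((n−n')x)] dx, which is 0 when n+n' is even and 2n/(n²−n'²) when n+n' is odd (it need not vanish on (0, π)).
  u² squared terms: (-3)²·∫sin(5x)² dx = 9·π/2 = 9*π/2;  (4)²·∫cos(4x)² dx = 16·π/2 = 8*π.
  u² cross terms: 2·(-3)·(4)·∫sin(5x)·cos(4x) dx = -24·(10/9) = -80/3.
  So ∫_0^π u² dx = 9*π/2 + 8*π − 80/3 = -80/3 + 25*π/2.
  (u')² squared terms: (-16)²·∫sin(4x)² dx = 256·π/2 = 128*π;  (-15)²·∫cos(5x)² dx = 225·π/2 = 225*π/2.
  (u')² cross terms: 2·(-16)·(-15)·∫sin(4x)·cos(5x) dx = 480·(-8/9) = -1280/3.
  So ∫_0^π (u')² dx = 128*π + 225*π/2 − 1280/3 = -1280/3 + 481*π/2.
||u||_{H^1}^2 = (-80/3 + 25*π/2) + (-1280/3 + 481*π/2) = -1360/3 + 253*π.


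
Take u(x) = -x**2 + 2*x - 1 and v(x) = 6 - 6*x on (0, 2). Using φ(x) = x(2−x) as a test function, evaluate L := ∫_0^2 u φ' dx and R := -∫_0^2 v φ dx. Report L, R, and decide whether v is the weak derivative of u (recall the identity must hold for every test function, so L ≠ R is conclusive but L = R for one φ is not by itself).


LHS = 0, RHS = 0. No, v is not the weak derivative of u.

u(x) = -x**2 + 2*x - 1, classical derivative u'(x) = 2 - 2*x.
φ(x) = x(2−x), so φ'(x) = 2 - 2*x.
Note φ(0) = φ(2) = 0, so the boundary term u·φ vanishes.
LHS = ∫_0^2 u(x) φ'(x) dx = ∫_0^2 (2*x^3 - 6*x^2 + 6*x - 2) dx. Term by term:
  ∫_0^2 2*x^3 dx = 8;  ∫_0^2 -6*x^2 dx = -16;  ∫_0^2 6*x dx = 12;
  ∫_0^2 -2 dx = -4.
Sum: 8 − 16 + 12 − 4 = 0.
So LHS = 0.
∫_0^2 v(x) φ(x) dx = ∫_0^2 (6*x^3 - 18*x^2 + 12*x) dx. Term by term:
  ∫_0^2 6*x^3 dx = 24;  ∫_0^2 -18*x^2 dx = -48;  ∫_0^2 12*x dx = 24.
Sum: 24 − 48 + 24 = 0.
So RHS = -∫_0^2 v(x) φ(x) dx = 0.
LHS = RHS, so the identity holds for this particular φ. But this is necessary, not sufficient: a weak derivative must satisfy the identity for EVERY test function in C_c^∞(0, 2).
Here u is smooth, so its weak derivative equals its classical derivative u'(x) = 2 - 2*x. Since v(x) = 6 - 6*x ≠ u'(x), v is NOT the weak derivative of u — the agreement for this single φ is a coincidence (the difference v − u' happens to be L²-orthogonal to this φ).


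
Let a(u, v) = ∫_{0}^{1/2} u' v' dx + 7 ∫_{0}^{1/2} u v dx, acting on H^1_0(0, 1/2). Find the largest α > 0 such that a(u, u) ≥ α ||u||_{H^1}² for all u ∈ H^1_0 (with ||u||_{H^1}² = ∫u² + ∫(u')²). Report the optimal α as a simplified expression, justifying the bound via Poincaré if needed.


α = 1

Coercivity of a(·,·) on H^1_0(0, 1/2) means a(u, u) ≥ α ||u||_{H^1}² for every u ∈ H^1_0.
The interval has length L = 1/2, and Poincaré/coercivity depend only on L. Here a(u, u) = ∫(u')² + (7)·∫u².
Here c = 7 ≥ 1, so a(u,u) = ∫(u')² + c∫u² ≥ ∫(u')² + ∫u² = ||u||_{H^1}², i.e. α = 1 works. No larger α is possible: a(u,u) ≥ α||u||_{H^1}² means (1−α)∫(u')² ≥ (α−c)∫u², and for the modes u_n = sin(nπ(x−x₀)/L) (x₀ the left endpoint) one has ∫u_n²/∫(u_n')² = (L/(nπ))² → 0, so a(u_n,u_n)/||u_n||_{H^1}² → 1. Hence the optimal constant is α = 1.
Therefore α = 1.


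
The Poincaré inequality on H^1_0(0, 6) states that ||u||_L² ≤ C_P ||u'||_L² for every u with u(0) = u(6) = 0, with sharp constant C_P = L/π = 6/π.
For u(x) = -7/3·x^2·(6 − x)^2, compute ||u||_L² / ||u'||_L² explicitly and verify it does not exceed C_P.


||u||_L² / ||u'||_L² = sqrt(3) < C_P = 6/π.

u(x) = -7/3·x^2·(6 − x)^2, so u'(x) = 28*x*(-x^2 + 9*x - 18)/3.
u(x) = -7/3·x^2·(6 − x)^2 vanishes at x = 0 and x = 6, so u ∈ H^1_0(0, 6). Differentiate via the product rule and integrate the resulting polynomials term by term.
  ∫_0^6 u² dx = ∫_0^6 (49*x^8/9 - 392*x^7/3 + 1176*x^6 - 4704*x^5 + 7056*x^4) dx. Term by term:
    ∫_0^6 49*x^8/9 dx = 6096384;  ∫_0^6 -392*x^7/3 dx = -27433728;  ∫_0^6 1176*x^6 dx = 47029248;
    ∫_0^6 -4704*x^5 dx = -36578304;  ∫_0^6 7056*x^4 dx = 54867456/5.
  Sum: 6096384 − 27433728 + 47029248 − 36578304 + 54867456/5 = 435456/5.
  ∫_0^6 (u')² dx = ∫_0^6 (784*x^6/9 - 1568*x^5 + 10192*x^4 - 28224*x^3 + 28224*x^2) dx. Term by term:
    ∫_0^6 784*x^6/9 dx = 3483648;  ∫_0^6 -1568*x^5 dx = -12192768;  ∫_0^6 10192*x^4 dx = 79252992/5;
    ∫_0^6 -28224*x^3 dx = -9144576;  ∫_0^6 28224*x^2 dx = 2032128.
  Sum: 3483648 − 12192768 + 79252992/5 − 9144576 + 2032128 = 145152/5.
∫_0^6 u² dx = 435456/5, so ||u||_L² = 144*sqrt(105)/5.
∫_0^6 (u')² dx = 145152/5, so ||u'||_L² = 144*sqrt(35)/5.
Ratio ||u||_L² / ||u'||_L² = sqrt(3).
Sharp Poincaré constant on H^1_0(0, 6) is C_P = L/π = 6/π, achieved by sin(π/6·x).
A polynomial bump cannot attain the sharp Poincaré constant (only the first sine eigenfunction does), so the ratio is strictly less than C_P, consistent with ||u||_L² ≤ C_P ||u'||_L².


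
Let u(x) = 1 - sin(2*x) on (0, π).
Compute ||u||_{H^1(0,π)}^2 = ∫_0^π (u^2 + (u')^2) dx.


||u||_{H^1(0,π)}^2 = 7*π/2

u'(x) = -2*cos(2*x).
Expand u² and (u')² and integrate term by term on (0, π), using: for integers n ≥ 1, ∫_0^π sin²(nx) dx = ∫_0^π cos²(nx) dx = π/2; for n ≠ n', ∫_0^π sin(nx)sin(n'x) dx = ∫_0^π cos(nx)cos(n'x) dx = 0; and by product-to-sum, ∫_0^π sin(nx)cos(n'x) dx = ½∫_0^π [sin((n+n')x) + sin((n−n')x)] dx, which is 0 when n+n' is even and 2n/(n²−n'²) when n+n' is odd (it need not vanish on (0, π)). For the constant mode: ∫_0^π 1 dx = π, ∫_0^π cos(nx) dx = 0, ∫_0^π sin(nx) dx = (1−(−1)^n)/n.
  u² squared terms: (1)²·∫1 dx = 1·π = π;  (-1)²·∫sin(2x)² dx = 1·π/2 = π/2.
  u² cross terms: 2·(1)·(-1)·∫1·sin(2x) dx = -2·(0) = 0.
  So ∫_0^π u² dx = π + π/2 + 0 = 3*π/2.
  (u')² squared terms: (-2)²·∫cos(2x)² dx = 4·π/2 = 2*π.
  So ∫_0^π (u')² dx = 2*π.
||u||_{H^1}^2 = (3*π/2) + (2*π) = 7*π/2.


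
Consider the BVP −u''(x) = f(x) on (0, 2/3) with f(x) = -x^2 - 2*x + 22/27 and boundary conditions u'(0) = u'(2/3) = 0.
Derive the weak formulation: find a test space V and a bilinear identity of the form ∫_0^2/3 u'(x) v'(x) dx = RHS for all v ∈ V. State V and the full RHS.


V = H^1(0, 2/3) (no boundary constraint on v; u is determined up to an additive constant); weak form: ∫_0^2/3 u'v' dx = ∫_0^2/3 (-x^2 - 2*x + 22/27) v dx for all v ∈ V.

Multiply both sides by a test function v and integrate from 0 to 2/3:
  ∫_0^2/3 −u''(x) v(x) dx = ∫_0^2/3 f(x) v(x) dx.
Integrate the LHS by parts once:
  ∫_0^2/3 −u'' v dx = −[u'(x) v(x)]_0^2/3 + ∫_0^2/3 u'(x) v'(x) dx.
Thus ∫_0^2/3 u'(x) v'(x) dx = ∫_0^2/3 f(x) v(x) dx + [u'(x) v(x)]_0^2/3.
Choose V so that boundary terms are either known or forced to vanish.
u has homogeneous Neumann: u'(0) = u'(2/3) = 0. So [u' v]_0^2/3 = 0·v(2/3) − 0·v(0) = 0 for any v; take V = H^1(0, 2/3).
Weak formulation: find u (satisfying any essential BC) such that ∫_0^2/3 u'(x) v'(x) dx = ∫_0^2/3 f v dx for all v ∈ V (homogeneous Neumann, so boundary terms vanish).
Substituting f(x) = -x^2 - 2*x + 22/27, the right-hand side is ∫_0^2/3 (-x^2 - 2*x + 22/27) v dx.
Compatibility check (pure Neumann): taking v ≡ 1 ∈ V gives 0 = ∫_0^2/3 f dx + (0) − (0), i.e. ∫_0^2/3 f dx must equal u'(0) − u'(2/3) = 0. Indeed ∫_0^2/3 (-x^2 - 2*x + 22/27) dx = 0, so the data are compatible. The solution is then unique only up to an additive constant (fix it e.g. by requiring ∫_0^2/3 u dx = 0).


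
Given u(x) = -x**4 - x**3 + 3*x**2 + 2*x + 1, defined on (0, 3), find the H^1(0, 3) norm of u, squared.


||u||_{H^1}^2 = 953661/140

The H^1 norm (squared) on an interval (0, L) is
  ||u||_{H^1}^2 = ∫_0^L u(x)^2 dx + ∫_0^L u'(x)^2 dx.
Compute u'(x) = -4*x**3 - 3*x**2 + 6*x + 2.
Then u(x)^2 = x**8 + 2*x**7 - 5*x**6 - 10*x**5 + 3*x**4 + 10*x**3 + 10*x**2 + 4*x + 1 and u'(x)^2 = 16*x**6 + 24*x**5 - 39*x**4 - 52*x**3 + 24*x**2 + 24*x + 4.
Integrate each monomial from 0 to 3 using ∫_0^3 c·x^n dx = c·3^(n+1)/(n+1):
  ∫_0^3 u(x)^2 dx = ∫_0^3 (x^8 + 2*x^7 - 5*x^6 - 10*x^5 + 3*x^4 + 10*x^3 + 10*x^2 + 4*x + 1) dx. Term by term:
    ∫_0^3 x^8 dx = 2187;  ∫_0^3 2*x^7 dx = 6561/4;  ∫_0^3 -5*x^6 dx = -10935/7;
    ∫_0^3 -10*x^5 dx = -1215;  ∫_0^3 3*x^4 dx = 729/5;  ∫_0^3 10*x^3 dx = 405/2;
    ∫_0^3 10*x^2 dx = 90;  ∫_0^3 4*x dx = 18;  ∫_0^3 1 dx = 3.
  Sum: 2187 + 6561/4 − 10935/7 − 1215 + 729/5 + 405/2 + 90 + 18 + 3 = 211317/140.
  ∫_0^3 u'(x)^2 dx = ∫_0^3 (16*x^6 + 24*x^5 - 39*x^4 - 52*x^3 + 24*x^2 + 24*x + 4) dx. Term by term:
    ∫_0^3 16*x^6 dx = 34992/7;  ∫_0^3 24*x^5 dx = 2916;  ∫_0^3 -39*x^4 dx = -9477/5;
    ∫_0^3 -52*x^3 dx = -1053;  ∫_0^3 24*x^2 dx = 216;  ∫_0^3 24*x dx = 108;
    ∫_0^3 4 dx = 12.
  Sum: 34992/7 + 2916 − 9477/5 − 1053 + 216 + 108 + 12 = 185586/35.
Adding: ||u||_{H^1}^2 = 211317/140 + 185586/35 = 953661/140.


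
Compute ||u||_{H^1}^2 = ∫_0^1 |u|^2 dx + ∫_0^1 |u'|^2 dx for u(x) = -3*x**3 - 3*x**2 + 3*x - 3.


||u||_{H^1}^2 = 1389/35

The H^1 norm (squared) on an interval (0, L) is
  ||u||_{H^1}^2 = ∫_0^L u(x)^2 dx + ∫_0^L u'(x)^2 dx.
Compute u'(x) = -9*x**2 - 6*x + 3.
Then u(x)^2 = 9*x**6 + 18*x**5 - 9*x**4 + 27*x**2 - 18*x + 9 and u'(x)^2 = 81*x**4 + 108*x**3 - 18*x**2 - 36*x + 9.
Integrate each monomial from 0 to 1 using ∫_0^1 c·x^n dx = c·1^(n+1)/(n+1):
  ∫_0^1 u(x)^2 dx = ∫_0^1 (9*x^6 + 18*x^5 - 9*x^4 + 27*x^2 - 18*x + 9) dx. Term by term:
    ∫_0^1 9*x^6 dx = 9/7;  ∫_0^1 18*x^5 dx = 3;  ∫_0^1 -9*x^4 dx = -9/5;
    ∫_0^1 27*x^2 dx = 9;  ∫_0^1 -18*x dx = -9;  ∫_0^1 9 dx = 9.
  Sum: 9/7 + 3 − 9/5 + 9 − 9 + 9 = 402/35.
  ∫_0^1 u'(x)^2 dx = ∫_0^1 (81*x^4 + 108*x^3 - 18*x^2 - 36*x + 9) dx. Term by term:
    ∫_0^1 81*x^4 dx = 81/5;  ∫_0^1 108*x^3 dx = 27;  ∫_0^1 -18*x^2 dx = -6;
    ∫_0^1 -36*x dx = -18;  ∫_0^1 9 dx = 9.
  Sum: 81/5 + 27 − 6 − 18 + 9 = 141/5.
Adding: ||u||_{H^1}^2 = 402/35 + 141/5 = 1389/35.


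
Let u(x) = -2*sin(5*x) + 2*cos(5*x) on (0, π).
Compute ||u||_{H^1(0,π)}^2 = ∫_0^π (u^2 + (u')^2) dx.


||u||_{H^1(0,π)}^2 = 104*π

u'(x) = -10*sin(5*x) - 10*cos(5*x).
Expand u² and (u')² and integrate term by term on (0, π), using: for integers n ≥ 1, ∫_0^π sin²(nx) dx = ∫_0^π cos²(nx) dx = π/2; for n ≠ n', ∫_0^π sin(nx)sin(n'x) dx = ∫_0^π cos(nx)cos(n'x) dx = 0; and by product-to-sum, ∫_0^π sin(nx)cos(n'x) dx = ½∫_0^π [sin((n+n')x) + sin((n−n')x)] dx, which is 0 when n+n' is even and 2n/(n²−n'²) when n+n' is odd (it need not vanish on (0, π)).
  u² squared terms: (-2)²·∫sin(5x)² dx = 4·π/2 = 2*π;  (2)²·∫cos(5x)² dx = 4·π/2 = 2*π.
  u² cross terms: 2·(-2)·(2)·∫sin(5x)·cos(5x) dx = -8·(0) = 0.
  So ∫_0^π u² dx = 2*π + 2*π + 0 = 4*π.
  (u')² squared terms: (-10)²·∫cos(5x)² dx = 100·π/2 = 50*π;  (-10)²·∫sin(5x)² dx = 100·π/2 = 50*π.
  (u')² cross terms: 2·(-10)·(-10)·∫cos(5x)·sin(5x) dx = 200·(0) = 0.
  So ∫_0^π (u')² dx = 50*π + 50*π + 0 = 100*π.
||u||_{H^1}^2 = (4*π) + (100*π) = 104*π.


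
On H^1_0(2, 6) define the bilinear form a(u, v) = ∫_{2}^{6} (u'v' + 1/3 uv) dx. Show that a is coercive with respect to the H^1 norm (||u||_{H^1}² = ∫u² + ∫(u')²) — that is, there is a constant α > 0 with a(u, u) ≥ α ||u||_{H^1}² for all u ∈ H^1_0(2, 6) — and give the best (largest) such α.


α = (16/3 + π^2)/(π^2 + 16)

Coercivity of a(·,·) on H^1_0(2, 6) means a(u, u) ≥ α ||u||_{H^1}² for every u ∈ H^1_0.
The interval has length L = 4, and Poincaré/coercivity depend only on L. Here a(u, u) = ∫(u')² + (1/3)·∫u².
Here 0 < c = 1/3 < 1. The condition a(u,u) ≥ α||u||_{H^1}² reads (1−α)∫(u')² ≥ (α−c)∫u². Any admissible α is ≤ 1 (rapidly oscillating u have ∫u²/∫(u')² → 0), and α = 1 would force 0 ≥ (1−c)∫u², impossible since c < 1; so 1−α > 0. By the sharp Poincaré inequality on H^1_0 of an interval of length L, ∫(u')² ≥ (π/L)²∫u² with equality for the first sine mode sin(π(x−x₀)/L) (x₀ the left endpoint), so the inequality holds for all u iff (1−α)(π/L)² ≥ α − c, i.e. α ≤ ((π/L)² + c)/((π/L)² + 1) = (1 + c(L/π)²)/(1 + (L/π)²). With (π/L)² = π^2/16 and c = 1/3, the largest admissible constant is α = ((π/L)² + c)/((π/L)² + 1).
Simplifying, α = (16/3 + π^2)/(π^2 + 16).


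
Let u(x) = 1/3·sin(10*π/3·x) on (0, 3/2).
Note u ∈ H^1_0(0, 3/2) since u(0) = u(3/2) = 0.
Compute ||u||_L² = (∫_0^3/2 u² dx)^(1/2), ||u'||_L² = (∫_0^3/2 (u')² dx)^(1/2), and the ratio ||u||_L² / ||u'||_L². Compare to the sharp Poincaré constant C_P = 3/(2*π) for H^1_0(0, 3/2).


||u||_L² / ||u'||_L² = 3/(10*π) < C_P = 3/(2*π).

u(x) = 1/3·sin(10*π/3·x), so u'(x) = 10*π*cos(10*π*x/3)/9.
Writing u(x) = A·sin(kπx/L) with A = 1/3 and k = 5, use ∫_0^L sin²(kπx/L) dx = L/2 and ∫_0^L cos²(kπx/L) dx = L/2.
u² = 1/9·sin²(10*π/3·x) and (u')² = 100*π^2/81·cos²(10*π/3·x), and each of sin², cos² integrates to L/2 = 3/4 over (0, 3/2).
∫_0^3/2 u² dx = 1/12, so ||u||_L² = sqrt(3)/6.
∫_0^3/2 (u')² dx = 25*π^2/27, so ||u'||_L² = 5*sqrt(3)*π/9.
Ratio ||u||_L² / ||u'||_L² = 3/(10*π).
Sharp Poincaré constant on H^1_0(0, 3/2) is C_P = L/π = 3/(2*π), achieved by sin(2*π/3·x).
This is the k = 5 harmonic; the ratio L/(kπ) is strictly less than C_P = L/π, consistent with the sharp inequality ||u||_L² ≤ C_P ||u'||_L².


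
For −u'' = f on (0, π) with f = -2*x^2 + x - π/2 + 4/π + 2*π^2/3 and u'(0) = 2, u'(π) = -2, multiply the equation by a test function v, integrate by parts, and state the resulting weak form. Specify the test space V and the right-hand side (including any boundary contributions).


V = H^1(0, π) (v unrestricted at boundary; u is determined up to an additive constant); weak form: ∫_0^π u'v' dx = ∫_0^π (-2*x^2 + x - π/2 + 4/π + 2*π^2/3) v dx − 2·v(π) − 2·v(0) for all v ∈ V.

Multiply both sides by a test function v and integrate from 0 to π:
  ∫_0^π −u''(x) v(x) dx = ∫_0^π f(x) v(x) dx.
Integrate the LHS by parts once:
  ∫_0^π −u'' v dx = −[u'(x) v(x)]_0^π + ∫_0^π u'(x) v'(x) dx.
Thus ∫_0^π u'(x) v'(x) dx = ∫_0^π f(x) v(x) dx + [u'(x) v(x)]_0^π.
Choose V so that boundary terms are either known or forced to vanish.
u has inhomogeneous Neumann u'(0) = 2, u'(π) = -2. [u' v]_0^π = (-2)·v(π) − (2)·v(0) = − 2·v(π) − 2·v(0). Take V = H^1(0, π); boundary term becomes part of RHS.
Weak formulation: find u (satisfying any essential BC) such that ∫_0^π u'(x) v'(x) dx = ∫_0^π f v dx − 2·v(π) − 2·v(0) for all v ∈ V (Neumann data are natural BCs: they enter the RHS as boundary terms).
Substituting f(x) = -2*x^2 + x - π/2 + 4/π + 2*π^2/3, the right-hand side is ∫_0^π (-2*x^2 + x - π/2 + 4/π + 2*π^2/3) v dx − 2·v(π) − 2·v(0).
Compatibility check (pure Neumann): taking v ≡ 1 ∈ V gives 0 = ∫_0^π f dx + (-2) − (2), i.e. ∫_0^π f dx must equal u'(0) − u'(π) = 4. Indeed ∫_0^π (-2*x^2 + x - π/2 + 4/π + 2*π^2/3) dx = 4, so the data are compatible. The solution is then unique only up to an additive constant (fix it e.g. by requiring ∫_0^π u dx = 0).


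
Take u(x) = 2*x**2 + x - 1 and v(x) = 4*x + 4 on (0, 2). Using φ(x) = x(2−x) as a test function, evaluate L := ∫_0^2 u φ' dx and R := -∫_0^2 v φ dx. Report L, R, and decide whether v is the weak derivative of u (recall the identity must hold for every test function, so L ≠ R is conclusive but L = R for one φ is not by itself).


LHS = -20/3, RHS = -32/3. No, v is not the weak derivative of u.

u(x) = 2*x**2 + x - 1, classical derivative u'(x) = 4*x + 1.
φ(x) = x(2−x), so φ'(x) = 2 - 2*x.
Note φ(0) = φ(2) = 0, so the boundary term u·φ vanishes.
LHS = ∫_0^2 u(x) φ'(x) dx = ∫_0^2 (-4*x^3 + 2*x^2 + 4*x - 2) dx. Term by term:
  ∫_0^2 -4*x^3 dx = -16;  ∫_0^2 2*x^2 dx = 16/3;  ∫_0^2 4*x dx = 8;
  ∫_0^2 -2 dx = -4.
Sum: -16 + 16/3 + 8 − 4 = -20/3.
So LHS = -20/3.
∫_0^2 v(x) φ(x) dx = ∫_0^2 (-4*x^3 + 4*x^2 + 8*x) dx. Term by term:
  ∫_0^2 -4*x^3 dx = -16;  ∫_0^2 4*x^2 dx = 32/3;  ∫_0^2 8*x dx = 16.
Sum: -16 + 32/3 + 16 = 32/3.
So RHS = -∫_0^2 v(x) φ(x) dx = -32/3.
LHS − RHS = 4 ≠ 0, so the identity fails.
(For a valid weak derivative the identity must hold for EVERY test function, in particular this one. The failure shows v is NOT the weak derivative of u.)
Correct weak derivative would be u'(x) = 4*x + 1.


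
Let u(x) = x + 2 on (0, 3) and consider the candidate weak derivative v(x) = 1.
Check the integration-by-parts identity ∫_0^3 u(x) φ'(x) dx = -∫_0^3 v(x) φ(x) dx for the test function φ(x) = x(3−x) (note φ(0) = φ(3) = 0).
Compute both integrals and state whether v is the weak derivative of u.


LHS = -9/2, RHS = -9/2. Yes, v = u' weakly.

u(x) = x + 2, classical derivative u'(x) = 1.
φ(x) = x(3−x), so φ'(x) = 3 - 2*x.
Note φ(0) = φ(3) = 0, so the boundary term u·φ vanishes.
LHS = ∫_0^3 u(x) φ'(x) dx = ∫_0^3 (-2*x^2 - x + 6) dx. Term by term:
  ∫_0^3 -2*x^2 dx = -18;  ∫_0^3 -x dx = -9/2;  ∫_0^3 6 dx = 18.
Sum: -18 − 9/2 + 18 = -9/2.
So LHS = -9/2.
∫_0^3 v(x) φ(x) dx = ∫_0^3 (-x^2 + 3*x) dx. Term by term:
  ∫_0^3 -x^2 dx = -9;  ∫_0^3 3*x dx = 27/2.
Sum: -9 + 27/2 = 9/2.
So RHS = -∫_0^3 v(x) φ(x) dx = -9/2.
LHS = RHS, so the identity holds for this test φ.
Moreover u is smooth here and v(x) = u'(x) = 1 pointwise, so the identity holds for every test function. Hence v is the weak derivative of u.


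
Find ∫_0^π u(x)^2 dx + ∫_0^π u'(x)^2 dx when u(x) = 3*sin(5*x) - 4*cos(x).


||u||_{H^1(0,π)}^2 = 133*π

u'(x) = 4*sin(x) + 15*cos(5*x).
Expand u² and (u')² and integrate term by term on (0, π), using: for integers n ≥ 1, ∫_0^π sin²(nx) dx = ∫_0^π cos²(nx) dx = π/2; for n ≠ n', ∫_0^π sin(nx)sin(n'x) dx = ∫_0^π cos(nx)cos(n'x) dx = 0; and by product-to-sum, ∫_0^π sin(nx)cos(n'x) dx = ½∫_0^π [sin((n+n')x) + sin((n−n')x)] dx, which is 0 when n+n' is even and 2n/(n²−n'²) when n+n' is odd (it need not vanish on (0, π)).
  u² squared terms: (-4)²·∫cos(x)² dx = 16·π/2 = 8*π;  (3)²·∫sin(5x)² dx = 9·π/2 = 9*π/2.
  u² cross terms: 2·(-4)·(3)·∫cos(x)·sin(5x) dx = -24·(0) = 0.
  So ∫_0^π u² dx = 8*π + 9*π/2 + 0 = 25*π/2.
  (u')² squared terms: (4)²·∫sin(x)² dx = 16·π/2 = 8*π;  (15)²·∫cos(5x)² dx = 225·π/2 = 225*π/2.
  (u')² cross terms: 2·(4)·(15)·∫sin(x)·cos(5x) dx = 120·(0) = 0.
  So ∫_0^π (u')² dx = 8*π + 225*π/2 + 0 = 241*π/2.
||u||_{H^1}^2 = (25*π/2) + (241*π/2) = 133*π.


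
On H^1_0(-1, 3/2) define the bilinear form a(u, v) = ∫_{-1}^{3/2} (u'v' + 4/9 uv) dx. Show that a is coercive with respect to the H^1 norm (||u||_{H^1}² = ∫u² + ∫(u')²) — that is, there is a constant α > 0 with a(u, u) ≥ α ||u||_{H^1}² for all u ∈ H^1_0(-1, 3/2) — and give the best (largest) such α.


α = 4*(25 + 9*π^2)/(9*(25 + 4*π^2))

Coercivity of a(·,·) on H^1_0(-1, 3/2) means a(u, u) ≥ α ||u||_{H^1}² for every u ∈ H^1_0.
The interval has length L = 5/2, and Poincaré/coercivity depend only on L. Here a(u, u) = ∫(u')² + (4/9)·∫u².
Here 0 < c = 4/9 < 1. The condition a(u,u) ≥ α||u||_{H^1}² reads (1−α)∫(u')² ≥ (α−c)∫u². Any admissible α is ≤ 1 (rapidly oscillating u have ∫u²/∫(u')² → 0), and α = 1 would force 0 ≥ (1−c)∫u², impossible since c < 1; so 1−α > 0. By the sharp Poincaré inequality on H^1_0 of an interval of length L, ∫(u')² ≥ (π/L)²∫u² with equality for the first sine mode sin(π(x−x₀)/L) (x₀ the left endpoint), so the inequality holds for all u iff (1−α)(π/L)² ≥ α − c, i.e. α ≤ ((π/L)² + c)/((π/L)² + 1) = (1 + c(L/π)²)/(1 + (L/π)²). With (π/L)² = 4*π^2/25 and c = 4/9, the largest admissible constant is α = ((π/L)² + c)/((π/L)² + 1).
Simplifying, α = 4*(25 + 9*π^2)/(9*(25 + 4*π^2)).


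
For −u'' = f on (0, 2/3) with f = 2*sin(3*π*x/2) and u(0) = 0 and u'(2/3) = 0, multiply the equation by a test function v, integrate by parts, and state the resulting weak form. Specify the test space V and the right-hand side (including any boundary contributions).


V = {v ∈ H^1(0, 2/3) : v(0) = 0} (test functions vanish at x = 0 where u is specified); weak form: ∫_0^2/3 u'v' dx = ∫_0^2/3 (2*sin(3*π*x/2)) v dx for all v ∈ V.

Multiply both sides by a test function v and integrate from 0 to 2/3:
  ∫_0^2/3 −u''(x) v(x) dx = ∫_0^2/3 f(x) v(x) dx.
Integrate the LHS by parts once:
  ∫_0^2/3 −u'' v dx = −[u'(x) v(x)]_0^2/3 + ∫_0^2/3 u'(x) v'(x) dx.
Thus ∫_0^2/3 u'(x) v'(x) dx = ∫_0^2/3 f(x) v(x) dx + [u'(x) v(x)]_0^2/3.
Choose V so that boundary terms are either known or forced to vanish.
Mixed BC: u(0) = 0 (Dirichlet) and u'(2/3) = 0 (Neumann). Define V = {v ∈ H^1(0, 2/3) : v(0) = 0}. Then [u' v]_0^2/3 = u'(2/3)·v(2/3) − u'(0)·0 = 0.
Weak formulation: find u (satisfying any essential BC) such that ∫_0^2/3 u'(x) v'(x) dx = ∫_0^2/3 f v dx for all v ∈ V (Dirichlet at 0 absorbed into V; the Neumann datum at x = 2/3 is zero, so no boundary term remains).
Substituting f(x) = 2*sin(3*π*x/2), the right-hand side is ∫_0^2/3 (2*sin(3*π*x/2)) v dx.


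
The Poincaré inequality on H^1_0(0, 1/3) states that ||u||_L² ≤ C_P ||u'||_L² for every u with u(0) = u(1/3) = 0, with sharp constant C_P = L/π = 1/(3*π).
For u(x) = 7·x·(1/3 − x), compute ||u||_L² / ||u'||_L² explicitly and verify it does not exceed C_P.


||u||_L² / ||u'||_L² = sqrt(10)/30 < C_P = 1/(3*π).

u(x) = 7·x·(1/3 − x), so u'(x) = 7/3 - 14*x.
u(x) = 7·x·(1/3 − x) vanishes at x = 0 and x = 1/3, so u ∈ H^1_0(0, 1/3). Differentiate via the product rule and integrate the resulting polynomials term by term.
  ∫_0^1/3 u² dx = ∫_0^1/3 (49*x^4 - 98*x^3/3 + 49*x^2/9) dx. Term by term:
    ∫_0^1/3 49*x^4 dx = 49/1215;  ∫_0^1/3 -98*x^3/3 dx = -49/486;  ∫_0^1/3 49*x^2/9 dx = 49/729.
  Sum: 49/1215 − 49/486 + 49/729 = 49/7290.
  ∫_0^1/3 (u')² dx = ∫_0^1/3 (196*x^2 - 196*x/3 + 49/9) dx. Term by term:
    ∫_0^1/3 196*x^2 dx = 196/81;  ∫_0^1/3 -196*x/3 dx = -98/27;  ∫_0^1/3 49/9 dx = 49/27.
  Sum: 196/81 − 98/27 + 49/27 = 49/81.
∫_0^1/3 u² dx = 49/7290, so ||u||_L² = 7*sqrt(10)/270.
∫_0^1/3 (u')² dx = 49/81, so ||u'||_L² = 7/9.
Ratio ||u||_L² / ||u'||_L² = sqrt(10)/30.
Sharp Poincaré constant on H^1_0(0, 1/3) is C_P = L/π = 1/(3*π), achieved by sin(3*π·x).
A polynomial bump cannot attain the sharp Poincaré constant (only the first sine eigenfunction does), so the ratio is strictly less than C_P, consistent with ||u||_L² ≤ C_P ||u'||_L².


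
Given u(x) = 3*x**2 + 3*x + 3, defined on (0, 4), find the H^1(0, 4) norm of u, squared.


||u||_{H^1}^2 = 24216/5

The H^1 norm (squared) on an interval (0, L) is
  ||u||_{H^1}^2 = ∫_0^L u(x)^2 dx + ∫_0^L u'(x)^2 dx.
Compute u'(x) = 6*x + 3.
Then u(x)^2 = 9*x**4 + 18*x**3 + 27*x**2 + 18*x + 9 and u'(x)^2 = 36*x**2 + 36*x + 9.
Integrate each monomial from 0 to 4 using ∫_0^4 c·x^n dx = c·4^(n+1)/(n+1):
  ∫_0^4 u(x)^2 dx = ∫_0^4 (9*x^4 + 18*x^3 + 27*x^2 + 18*x + 9) dx. Term by term:
    ∫_0^4 9*x^4 dx = 9216/5;  ∫_0^4 18*x^3 dx = 1152;  ∫_0^4 27*x^2 dx = 576;
    ∫_0^4 18*x dx = 144;  ∫_0^4 9 dx = 36.
  Sum: 9216/5 + 1152 + 576 + 144 + 36 = 18756/5.
  ∫_0^4 u'(x)^2 dx = ∫_0^4 (36*x^2 + 36*x + 9) dx. Term by term:
    ∫_0^4 36*x^2 dx = 768;  ∫_0^4 36*x dx = 288;  ∫_0^4 9 dx = 36.
  Sum: 768 + 288 + 36 = 1092.
Adding: ||u||_{H^1}^2 = 18756/5 + 1092 = 24216/5.
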